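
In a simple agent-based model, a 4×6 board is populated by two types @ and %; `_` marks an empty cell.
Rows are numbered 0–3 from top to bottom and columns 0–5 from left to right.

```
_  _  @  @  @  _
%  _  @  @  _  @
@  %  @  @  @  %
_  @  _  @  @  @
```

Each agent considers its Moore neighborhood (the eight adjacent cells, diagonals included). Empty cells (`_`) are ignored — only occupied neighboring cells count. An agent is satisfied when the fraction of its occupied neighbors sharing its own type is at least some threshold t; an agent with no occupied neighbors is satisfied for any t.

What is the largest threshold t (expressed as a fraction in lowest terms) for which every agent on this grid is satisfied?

(0,2)@ 3/3
(0,3)@ 4/4
(0,4)@ 3/3
(1,0)% 1/2
(1,2)@ 5/6
(1,3)@ 7/7
(1,5)@ 2/3
(2,0)@ 1/3
(2,1)% 1/5
(2,2)@ 5/6
(2,3)@ 6/6
(2,4)@ 6/7
(2,5)% 0/4
(3,1)@ 2/3
(3,3)@ 4/4
(3,4)@ 4/5
(3,5)@ 2/3
The smallest same-type fraction is 0/4 at (2,5), which reduces to 0/1. Any threshold above that leaves this agent unsatisfied.

0/1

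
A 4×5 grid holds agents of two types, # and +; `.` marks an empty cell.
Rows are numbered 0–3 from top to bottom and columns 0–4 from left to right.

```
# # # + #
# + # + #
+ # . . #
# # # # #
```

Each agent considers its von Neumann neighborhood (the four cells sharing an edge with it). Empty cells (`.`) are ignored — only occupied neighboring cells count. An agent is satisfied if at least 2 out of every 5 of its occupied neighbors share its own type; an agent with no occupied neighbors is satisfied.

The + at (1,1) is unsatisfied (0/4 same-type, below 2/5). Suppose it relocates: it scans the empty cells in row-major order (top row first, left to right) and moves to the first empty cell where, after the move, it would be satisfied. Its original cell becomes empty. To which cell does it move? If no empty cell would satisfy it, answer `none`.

none

Vacating (1,1). Empty cells in order:
  (2,2): 0/3 same-type → still unsatisfied.
  (2,3): 1/3 same-type → still unsatisfied.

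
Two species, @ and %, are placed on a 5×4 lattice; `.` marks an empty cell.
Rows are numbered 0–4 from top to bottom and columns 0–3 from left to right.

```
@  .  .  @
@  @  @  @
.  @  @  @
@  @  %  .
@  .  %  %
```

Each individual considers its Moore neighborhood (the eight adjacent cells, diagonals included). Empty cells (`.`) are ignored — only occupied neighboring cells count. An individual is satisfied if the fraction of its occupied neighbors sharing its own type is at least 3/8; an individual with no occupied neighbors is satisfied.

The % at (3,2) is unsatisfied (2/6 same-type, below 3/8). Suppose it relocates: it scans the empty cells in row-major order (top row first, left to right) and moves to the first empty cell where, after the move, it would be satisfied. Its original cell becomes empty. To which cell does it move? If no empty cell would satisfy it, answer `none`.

Vacating (3,2). Empty cells in order:
  (0,1): 0/4 same-type → still unsatisfied.
  (0,2): 0/4 same-type → still unsatisfied.
  (2,0): 0/5 same-type → still unsatisfied.
  (3,3): 2/4 same-type → satisfied — stop here.

(3,3)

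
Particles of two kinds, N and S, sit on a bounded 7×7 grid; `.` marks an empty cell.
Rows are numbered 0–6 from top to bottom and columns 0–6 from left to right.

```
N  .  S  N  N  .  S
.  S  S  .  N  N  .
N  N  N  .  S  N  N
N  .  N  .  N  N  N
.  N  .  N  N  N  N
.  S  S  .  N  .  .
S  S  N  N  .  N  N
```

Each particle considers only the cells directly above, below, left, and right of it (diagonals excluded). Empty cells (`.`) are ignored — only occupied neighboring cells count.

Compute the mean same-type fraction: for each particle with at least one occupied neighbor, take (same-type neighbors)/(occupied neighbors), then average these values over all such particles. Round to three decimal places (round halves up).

0.773

(0,0)N — no occupied neighbors
(0,2)S 1/2
(0,3)N 1/2
(0,4)N 2/2
(0,6)S — no occupied neighbors
(1,1)S 1/2
(1,2)S 2/3
(1,4)N 2/3
(1,5)N 2/2
(2,0)N 2/2
(2,1)N 2/3
(2,2)N 2/3
(2,4)S 0/3
(2,5)N 3/4
(2,6)N 2/2
(3,0)N 1/1
(3,2)N 1/1
(3,4)N 2/3
(3,5)N 4/4
(3,6)N 3/3
(4,1)N 0/1
(4,3)N 1/1
(4,4)N 4/4
(4,5)N 3/3
(4,6)N 2/2
(5,1)S 2/3
(5,2)S 1/2
(5,4)N 1/1
(6,0)S 1/1
(6,1)S 2/3
(6,2)N 1/3
(6,3)N 1/1
(6,5)N 1/1
(6,6)N 1/1
Sum over 32 particles: 1/2 + 1/2 + 2/2 + 1/2 + 2/3 + 2/3 + 2/2 + 2/2 + 2/3 + 2/3 + 0/3 + 3/4 + 2/2 + 1/1 + 1/1 + 2/3 + 4/4 + 3/3 + 0/1 + 1/1 + 4/4 + 3/3 + 2/2 + 2/3 + 1/2 + 1/1 + 1/1 + 2/3 + 1/3 + 1/1 + 1/1 + 1/1 = 99/4; mean = 99/4 ÷ 32 = 99/128 = 0.773437… → 0.773.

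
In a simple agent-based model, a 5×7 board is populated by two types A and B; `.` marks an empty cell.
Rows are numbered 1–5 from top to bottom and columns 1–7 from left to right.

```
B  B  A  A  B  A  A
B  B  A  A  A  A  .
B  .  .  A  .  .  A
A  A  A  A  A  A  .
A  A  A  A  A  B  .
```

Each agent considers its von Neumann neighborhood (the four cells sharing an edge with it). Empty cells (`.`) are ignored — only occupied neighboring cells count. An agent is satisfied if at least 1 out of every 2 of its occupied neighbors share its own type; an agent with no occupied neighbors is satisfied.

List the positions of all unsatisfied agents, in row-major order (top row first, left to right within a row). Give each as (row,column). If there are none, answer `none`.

Row 1: (1,1)B 2/2 ✓ · (1,2)B 2/3 ✓ · (1,3)A 2/3 ✓ · (1,4)A 2/3 ✓ · (1,5)B 0/3 ✗ · (1,6)A 2/3 ✓ · (1,7)A 1/1 ✓
Row 2: (2,1)B 3/3 ✓ · (2,2)B 2/3 ✓ · (2,3)A 2/3 ✓ · (2,4)A 4/4 ✓ · (2,5)A 2/3 ✓ · (2,6)A 2/2 ✓
Row 3: (3,1)B 1/2 ✓ · (3,4)A 2/2 ✓ · (3,7)A 0/0 ✓
Row 4: (4,1)A 2/3 ✓ · (4,2)A 3/3 ✓ · (4,3)A 3/3 ✓ · (4,4)A 4/4 ✓ · (4,5)A 3/3 ✓ · (4,6)A 1/2 ✓
Row 5: (5,1)A 2/2 ✓ · (5,2)A 3/3 ✓ · (5,3)A 3/3 ✓ · (5,4)A 3/3 ✓ · (5,5)A 2/3 ✓ · (5,6)B 0/2 ✗

(1,5), (5,6)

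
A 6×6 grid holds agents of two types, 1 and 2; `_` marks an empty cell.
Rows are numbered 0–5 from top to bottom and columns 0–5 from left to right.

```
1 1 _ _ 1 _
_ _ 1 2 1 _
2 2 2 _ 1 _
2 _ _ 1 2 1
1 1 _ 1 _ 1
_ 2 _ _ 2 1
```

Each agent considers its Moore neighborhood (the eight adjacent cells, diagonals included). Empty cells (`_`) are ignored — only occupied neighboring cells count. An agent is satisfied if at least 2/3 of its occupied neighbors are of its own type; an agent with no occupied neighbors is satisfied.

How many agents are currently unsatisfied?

15

Row 0: (0,0)1 1/1 ok · (0,1)1 2/2 ok · (0,4)1 1/2 unhappy
Row 1: (1,2)1 1/4 unhappy · (1,3)2 1/5 unhappy · (1,4)1 2/3 ok
Row 2: (2,0)2 2/2 ok · (2,1)2 3/4 ok · (2,2)2 2/4 unhappy · (2,4)1 3/5 unhappy
Row 3: (3,0)2 2/4 unhappy · (3,3)1 2/4 unhappy · (3,4)2 0/5 unhappy · (3,5)1 2/3 ok
Row 4: (4,0)1 1/3 unhappy · (4,1)1 1/3 unhappy · (4,3)1 1/3 unhappy · (4,5)1 2/4 unhappy
Row 5: (5,1)2 0/2 unhappy · (5,4)2 0/3 unhappy · (5,5)1 1/2 unhappy
Unsatisfied: (0,4), (1,2), (1,3), (2,2), (2,4), (3,0), (3,3), (3,4), (4,0), (4,1), (4,3), (4,5), (5,1), (5,4), (5,5) — 15 in total.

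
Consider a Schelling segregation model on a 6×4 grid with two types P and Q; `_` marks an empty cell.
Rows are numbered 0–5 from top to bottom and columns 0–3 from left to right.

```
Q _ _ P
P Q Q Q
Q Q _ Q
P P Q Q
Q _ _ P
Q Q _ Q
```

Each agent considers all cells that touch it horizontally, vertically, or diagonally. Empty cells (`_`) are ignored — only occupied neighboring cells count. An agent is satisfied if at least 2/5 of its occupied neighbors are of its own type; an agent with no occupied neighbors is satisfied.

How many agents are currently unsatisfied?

(0,0)Q 1/2 ok
(0,3)P 0/2 unhappy
(1,0)P 0/4 unhappy
(1,1)Q 4/5 ok
(1,2)Q 4/5 ok
(1,3)Q 2/3 ok
(2,0)Q 2/5 ok
(2,1)Q 4/7 ok
(2,3)Q 4/4 ok
(3,0)P 1/4 unhappy
(3,1)P 1/5 unhappy
(3,2)Q 3/5 ok
(3,3)Q 2/3 ok
(4,0)Q 2/4 ok
(4,3)P 0/3 unhappy
(5,0)Q 2/2 ok
(5,1)Q 2/2 ok
(5,3)Q 0/1 unhappy
Unsatisfied: (0,3), (1,0), (3,0), (3,1), (4,3), (5,3) — 6 in total.

6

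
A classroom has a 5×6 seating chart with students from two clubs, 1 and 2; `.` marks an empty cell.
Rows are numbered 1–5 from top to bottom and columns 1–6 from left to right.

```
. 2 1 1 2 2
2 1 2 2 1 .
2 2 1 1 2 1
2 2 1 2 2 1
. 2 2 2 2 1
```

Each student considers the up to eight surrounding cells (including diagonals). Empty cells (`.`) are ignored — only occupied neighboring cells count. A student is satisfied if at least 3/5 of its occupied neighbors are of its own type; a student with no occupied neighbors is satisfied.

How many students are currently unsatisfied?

Row 1: (1,2)2 2/4 ✗ · (1,3)1 2/5 ✗ · (1,4)1 2/5 ✗ · (1,5)2 2/4 ✗ · (1,6)2 1/2 ✗
Row 2: (2,1)2 3/4 ✓ · (2,2)1 2/7 ✗ · (2,3)2 3/8 ✗ · (2,4)2 3/8 ✗ · (2,5)1 3/7 ✗
Row 3: (3,1)2 4/5 ✓ · (3,2)2 5/8 ✓ · (3,3)1 3/8 ✗ · (3,4)1 3/8 ✗ · (3,5)2 3/7 ✗ · (3,6)1 2/4 ✗
Row 4: (4,1)2 4/4 ✓ · (4,2)2 5/7 ✓ · (4,3)1 2/8 ✗ · (4,4)2 5/8 ✓ · (4,5)2 4/8 ✗ · (4,6)1 2/5 ✗
Row 5: (5,2)2 3/4 ✓ · (5,3)2 4/5 ✓ · (5,4)2 4/5 ✓ · (5,5)2 3/5 ✓ · (5,6)1 1/3 ✗
Unsatisfied: (1,2), (1,3), (1,4), (1,5), (1,6), (2,2), (2,3), (2,4), (2,5), (3,3), (3,4), (3,5), (3,6), (4,3), (4,5), (4,6), (5,6) — 17 in total.

17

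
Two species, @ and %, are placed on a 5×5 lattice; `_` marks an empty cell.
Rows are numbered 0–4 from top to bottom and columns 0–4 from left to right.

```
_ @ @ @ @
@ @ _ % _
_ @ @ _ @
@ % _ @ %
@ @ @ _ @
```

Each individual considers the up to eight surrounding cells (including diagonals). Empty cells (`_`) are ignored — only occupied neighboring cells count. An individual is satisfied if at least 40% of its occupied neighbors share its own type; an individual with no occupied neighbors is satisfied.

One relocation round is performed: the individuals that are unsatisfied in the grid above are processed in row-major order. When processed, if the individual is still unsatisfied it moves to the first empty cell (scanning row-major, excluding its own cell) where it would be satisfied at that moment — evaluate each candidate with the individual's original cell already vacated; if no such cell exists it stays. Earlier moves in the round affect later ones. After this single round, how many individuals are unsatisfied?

Initially unsatisfied (in order): (1,3), (2,4), (3,1), (3,4).
  (1,3): no empty cell satisfies it; stays.
  (2,4) → (0,0).
  (3,1) → (2,3).
  (3,4) → (1,4).
Resulting grid:
@ @ @ @ @
@ @ _ % %
_ @ @ % _
@ _ _ @ _
@ @ @ _ @
Unsatisfied now: (0,4), (1,3).

2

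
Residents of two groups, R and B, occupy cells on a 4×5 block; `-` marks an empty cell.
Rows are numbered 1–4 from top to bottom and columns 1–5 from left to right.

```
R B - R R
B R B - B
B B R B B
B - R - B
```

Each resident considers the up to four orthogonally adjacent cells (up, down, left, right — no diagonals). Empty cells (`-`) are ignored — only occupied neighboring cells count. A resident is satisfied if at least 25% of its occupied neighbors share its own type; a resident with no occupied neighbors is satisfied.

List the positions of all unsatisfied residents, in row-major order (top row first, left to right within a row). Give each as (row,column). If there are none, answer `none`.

(1,1), (1,2), (2,2), (2,3)

Row 1: (1,1)R 0/2 ✗ · (1,2)B 0/2 ✗ · (1,4)R 1/1 ✓ · (1,5)R 1/2 ✓
Row 2: (2,1)B 1/3 ✓ · (2,2)R 0/4 ✗ · (2,3)B 0/2 ✗ · (2,5)B 1/2 ✓
Row 3: (3,1)B 3/3 ✓ · (3,2)B 1/3 ✓ · (3,3)R 1/4 ✓ · (3,4)B 1/2 ✓ · (3,5)B 3/3 ✓
Row 4: (4,1)B 1/1 ✓ · (4,3)R 1/1 ✓ · (4,5)B 1/1 ✓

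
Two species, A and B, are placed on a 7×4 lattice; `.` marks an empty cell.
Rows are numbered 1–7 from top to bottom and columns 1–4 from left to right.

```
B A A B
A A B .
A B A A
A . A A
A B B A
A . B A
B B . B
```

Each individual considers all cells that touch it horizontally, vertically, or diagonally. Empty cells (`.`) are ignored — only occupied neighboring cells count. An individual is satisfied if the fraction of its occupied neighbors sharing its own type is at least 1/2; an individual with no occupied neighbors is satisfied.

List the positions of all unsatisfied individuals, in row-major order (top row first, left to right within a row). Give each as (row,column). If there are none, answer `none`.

(1,1), (2,3), (3,2), (5,2), (5,3), (6,1), (6,4)

(1,1)B 0/3 unhappy
(1,2)A 3/5 ok
(1,3)A 2/4 ok
(1,4)B 1/2 ok
(2,1)A 3/5 ok
(2,2)A 5/8 ok
(2,3)B 2/7 unhappy
(3,1)A 3/4 ok
(3,2)B 1/7 unhappy
(3,3)A 4/6 ok
(3,4)A 3/4 ok
(4,1)A 2/4 ok
(4,3)A 4/7 ok
(4,4)A 4/5 ok
(5,1)A 2/3 ok
(5,2)B 2/6 unhappy
(5,3)B 2/6 unhappy
(5,4)A 3/5 ok
(6,1)A 1/4 unhappy
(6,3)B 4/6 ok
(6,4)A 1/4 unhappy
(7,1)B 1/2 ok
(7,2)B 2/3 ok
(7,4)B 1/2 ok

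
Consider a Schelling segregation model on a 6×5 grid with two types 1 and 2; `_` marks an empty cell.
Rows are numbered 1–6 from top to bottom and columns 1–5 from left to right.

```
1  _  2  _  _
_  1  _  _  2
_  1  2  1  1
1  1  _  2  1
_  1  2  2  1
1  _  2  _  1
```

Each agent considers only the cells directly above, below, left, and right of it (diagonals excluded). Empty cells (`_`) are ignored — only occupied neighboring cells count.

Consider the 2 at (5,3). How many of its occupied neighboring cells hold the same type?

Occupied neighbors of (5,3): (6,3)=2, (5,2)=1, (5,4)=2.
Same type (2): 2 of 3.

2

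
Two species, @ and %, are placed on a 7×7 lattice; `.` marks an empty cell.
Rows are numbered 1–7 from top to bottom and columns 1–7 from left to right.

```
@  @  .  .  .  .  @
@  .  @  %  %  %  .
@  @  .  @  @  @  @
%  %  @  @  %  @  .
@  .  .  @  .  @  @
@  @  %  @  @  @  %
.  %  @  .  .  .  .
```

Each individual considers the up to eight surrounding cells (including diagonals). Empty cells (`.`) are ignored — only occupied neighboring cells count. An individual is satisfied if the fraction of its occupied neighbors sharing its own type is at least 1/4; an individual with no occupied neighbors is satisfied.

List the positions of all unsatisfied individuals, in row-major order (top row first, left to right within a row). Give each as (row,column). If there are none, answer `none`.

(1,1)@ 2/2 satisfied
(1,2)@ 3/3 satisfied
(1,7)@ 0/1 not
(2,1)@ 4/4 satisfied
(2,3)@ 3/4 satisfied
(2,4)% 1/4 satisfied
(2,5)% 2/5 satisfied
(2,6)% 1/5 not
(3,1)@ 2/4 satisfied
(3,2)@ 4/6 satisfied
(3,4)@ 4/7 satisfied
(3,5)@ 4/8 satisfied
(3,6)@ 3/6 satisfied
(3,7)@ 2/3 satisfied
(4,1)% 1/4 satisfied
(4,2)% 1/5 not
(4,3)@ 4/5 satisfied
(4,4)@ 4/5 satisfied
(4,5)% 0/7 not
(4,6)@ 5/6 satisfied
(5,1)@ 2/4 satisfied
(5,4)@ 4/6 satisfied
(5,6)@ 4/6 satisfied
(5,7)@ 3/4 satisfied
(6,1)@ 2/3 satisfied
(6,2)@ 3/5 satisfied
(6,3)% 1/5 not
(6,4)@ 3/4 satisfied
(6,5)@ 4/4 satisfied
(6,6)@ 3/4 satisfied
(6,7)% 0/3 not
(7,2)% 1/4 satisfied
(7,3)@ 2/4 satisfied

(1,7), (2,6), (4,2), (4,5), (6,3), (6,7)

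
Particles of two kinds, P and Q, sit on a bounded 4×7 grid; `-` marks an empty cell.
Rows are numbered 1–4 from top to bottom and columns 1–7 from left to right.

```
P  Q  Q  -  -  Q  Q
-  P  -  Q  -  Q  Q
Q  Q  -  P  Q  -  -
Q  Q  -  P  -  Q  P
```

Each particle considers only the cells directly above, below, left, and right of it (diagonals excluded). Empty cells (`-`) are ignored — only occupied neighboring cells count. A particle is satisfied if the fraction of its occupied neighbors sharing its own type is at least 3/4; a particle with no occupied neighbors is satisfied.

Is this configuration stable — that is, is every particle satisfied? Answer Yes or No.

No

(1,1)P 0/1 unhappy
(1,2)Q 1/3 unhappy
(1,3)Q 1/1 ok
(1,6)Q 2/2 ok
(1,7)Q 2/2 ok
(2,2)P 0/2 unhappy
(2,4)Q 0/1 unhappy
(2,6)Q 2/2 ok
(2,7)Q 2/2 ok
(3,1)Q 2/2 ok
(3,2)Q 2/3 unhappy
(3,4)P 1/3 unhappy
(3,5)Q 0/1 unhappy
(4,1)Q 2/2 ok
(4,2)Q 2/2 ok
(4,4)P 1/1 ok
(4,6)Q 0/1 unhappy
(4,7)P 0/1 unhappy
For instance (1,1) has only 0/1 same-type neighbors, below 3/4.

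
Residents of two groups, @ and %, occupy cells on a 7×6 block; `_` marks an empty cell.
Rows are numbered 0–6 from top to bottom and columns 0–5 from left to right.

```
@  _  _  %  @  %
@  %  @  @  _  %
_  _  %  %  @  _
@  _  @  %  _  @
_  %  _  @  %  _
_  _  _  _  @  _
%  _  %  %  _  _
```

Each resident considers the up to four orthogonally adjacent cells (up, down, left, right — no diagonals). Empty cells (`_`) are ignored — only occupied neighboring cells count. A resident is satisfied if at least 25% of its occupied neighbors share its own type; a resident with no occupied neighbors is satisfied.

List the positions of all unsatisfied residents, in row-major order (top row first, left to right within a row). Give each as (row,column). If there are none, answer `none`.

Row 0: (0,0)@ 1/1 ✓ · (0,3)% 0/2 ✗ · (0,4)@ 0/2 ✗ · (0,5)% 1/2 ✓
Row 1: (1,0)@ 1/2 ✓ · (1,1)% 0/2 ✗ · (1,2)@ 1/3 ✓ · (1,3)@ 1/3 ✓ · (1,5)% 1/1 ✓
Row 2: (2,2)% 1/3 ✓ · (2,3)% 2/4 ✓ · (2,4)@ 0/1 ✗
Row 3: (3,0)@ 0/0 ✓ · (3,2)@ 0/2 ✗ · (3,3)% 1/3 ✓ · (3,5)@ 0/0 ✓
Row 4: (4,1)% 0/0 ✓ · (4,3)@ 0/2 ✗ · (4,4)% 0/2 ✗
Row 5: (5,4)@ 0/1 ✗
Row 6: (6,0)% 0/0 ✓ · (6,2)% 1/1 ✓ · (6,3)% 1/1 ✓

(0,3), (0,4), (1,1), (2,4), (3,2), (4,3), (4,4), (5,4)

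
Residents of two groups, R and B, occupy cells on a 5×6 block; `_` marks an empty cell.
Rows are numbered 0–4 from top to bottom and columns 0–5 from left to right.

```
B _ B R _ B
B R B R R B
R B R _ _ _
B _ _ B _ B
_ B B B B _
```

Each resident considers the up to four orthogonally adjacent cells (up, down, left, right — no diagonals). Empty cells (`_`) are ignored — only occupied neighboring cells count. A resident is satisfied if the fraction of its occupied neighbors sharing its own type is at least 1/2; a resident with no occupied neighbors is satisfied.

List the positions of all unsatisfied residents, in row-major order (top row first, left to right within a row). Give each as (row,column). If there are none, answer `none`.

Row 0: (0,0)B 1/1 satisfied · (0,2)B 1/2 satisfied · (0,3)R 1/2 satisfied · (0,5)B 1/1 satisfied
Row 1: (1,0)B 1/3 not · (1,1)R 0/3 not · (1,2)B 1/4 not · (1,3)R 2/3 satisfied · (1,4)R 1/2 satisfied · (1,5)B 1/2 satisfied
Row 2: (2,0)R 0/3 not · (2,1)B 0/3 not · (2,2)R 0/2 not
Row 3: (3,0)B 0/1 not · (3,3)B 1/1 satisfied · (3,5)B 0/0 satisfied
Row 4: (4,1)B 1/1 satisfied · (4,2)B 2/2 satisfied · (4,3)B 3/3 satisfied · (4,4)B 1/1 satisfied

(1,0), (1,1), (1,2), (2,0), (2,1), (2,2), (3,0)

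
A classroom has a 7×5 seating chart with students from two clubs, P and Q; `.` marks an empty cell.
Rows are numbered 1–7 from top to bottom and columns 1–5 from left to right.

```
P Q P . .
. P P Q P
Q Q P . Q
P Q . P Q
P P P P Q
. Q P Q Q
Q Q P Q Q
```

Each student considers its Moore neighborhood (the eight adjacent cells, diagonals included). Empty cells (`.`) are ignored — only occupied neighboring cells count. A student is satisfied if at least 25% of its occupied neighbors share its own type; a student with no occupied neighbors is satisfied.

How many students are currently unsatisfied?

(1,1)P 1/2 ✓
(1,2)Q 0/4 ✗
(1,3)P 2/4 ✓
(2,2)P 4/7 ✓
(2,3)P 3/6 ✓
(2,4)Q 1/5 ✗
(2,5)P 0/2 ✗
(3,1)Q 2/4 ✓
(3,2)Q 2/6 ✓
(3,3)P 3/6 ✓
(3,5)Q 2/4 ✓
(4,1)P 2/5 ✓
(4,2)Q 2/7 ✓
(4,4)P 3/6 ✓
(4,5)Q 2/4 ✓
(5,1)P 2/4 ✓
(5,2)P 4/6 ✓
(5,3)P 4/7 ✓
(5,4)P 3/7 ✓
(5,5)Q 3/5 ✓
(6,2)Q 2/7 ✓
(6,3)P 4/8 ✓
(6,4)Q 4/8 ✓
(6,5)Q 4/5 ✓
(7,1)Q 2/2 ✓
(7,2)Q 2/4 ✓
(7,3)P 1/5 ✗
(7,4)Q 3/5 ✓
(7,5)Q 3/3 ✓
Unsatisfied: (1,2), (2,4), (2,5), (7,3) — 4 in total.

4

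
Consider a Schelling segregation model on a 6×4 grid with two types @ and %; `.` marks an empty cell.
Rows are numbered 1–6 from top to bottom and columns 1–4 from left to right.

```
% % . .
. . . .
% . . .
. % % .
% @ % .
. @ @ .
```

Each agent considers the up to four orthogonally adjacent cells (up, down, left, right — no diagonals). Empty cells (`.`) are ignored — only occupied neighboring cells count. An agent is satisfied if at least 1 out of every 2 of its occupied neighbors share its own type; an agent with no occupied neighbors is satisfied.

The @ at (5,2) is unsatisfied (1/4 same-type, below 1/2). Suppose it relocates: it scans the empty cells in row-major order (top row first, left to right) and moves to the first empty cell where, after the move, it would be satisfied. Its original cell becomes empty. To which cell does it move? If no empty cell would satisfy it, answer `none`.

Vacating (5,2). Empty cells in order:
  (1,3): 0/1 same-type → still unsatisfied.
  (1,4): 0/0 same-type → satisfied — stop here.

(1,4)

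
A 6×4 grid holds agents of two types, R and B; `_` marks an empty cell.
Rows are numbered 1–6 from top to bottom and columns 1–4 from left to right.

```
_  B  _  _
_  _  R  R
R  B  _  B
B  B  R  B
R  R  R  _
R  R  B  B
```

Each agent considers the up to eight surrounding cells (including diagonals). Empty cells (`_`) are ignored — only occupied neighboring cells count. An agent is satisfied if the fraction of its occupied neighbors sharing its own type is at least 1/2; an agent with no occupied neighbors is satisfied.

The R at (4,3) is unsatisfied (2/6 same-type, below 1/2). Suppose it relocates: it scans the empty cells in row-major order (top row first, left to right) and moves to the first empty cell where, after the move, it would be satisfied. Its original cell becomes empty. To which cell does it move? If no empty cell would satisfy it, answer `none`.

(1,3)

Vacating (4,3). Empty cells in order:
  (1,1): 0/1 same-type → still unsatisfied.
  (1,3): 2/3 same-type → satisfied — stop here.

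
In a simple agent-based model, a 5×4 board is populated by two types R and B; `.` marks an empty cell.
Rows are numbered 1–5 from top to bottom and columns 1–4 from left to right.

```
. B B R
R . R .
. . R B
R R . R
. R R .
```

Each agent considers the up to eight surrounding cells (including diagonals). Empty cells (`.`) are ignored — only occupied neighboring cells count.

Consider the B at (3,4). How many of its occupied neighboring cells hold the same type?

Occupied neighbors of (3,4): (2,3)=R, (3,3)=R, (4,4)=R.
Same type (B): 0 of 3.

0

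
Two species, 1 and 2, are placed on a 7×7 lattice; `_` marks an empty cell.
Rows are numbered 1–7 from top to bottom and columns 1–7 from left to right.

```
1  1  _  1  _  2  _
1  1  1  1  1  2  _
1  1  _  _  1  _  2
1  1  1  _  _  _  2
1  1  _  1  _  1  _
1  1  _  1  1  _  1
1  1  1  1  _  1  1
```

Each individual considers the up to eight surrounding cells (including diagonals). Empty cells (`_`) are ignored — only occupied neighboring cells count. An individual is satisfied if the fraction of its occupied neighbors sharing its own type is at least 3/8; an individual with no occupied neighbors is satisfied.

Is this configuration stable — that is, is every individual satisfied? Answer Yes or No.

Yes

Row 1: (1,1)1 3/3 ✓ · (1,2)1 4/4 ✓ · (1,4)1 3/3 ✓ · (1,6)2 1/2 ✓
Row 2: (2,1)1 5/5 ✓ · (2,2)1 6/6 ✓ · (2,3)1 5/5 ✓ · (2,4)1 4/4 ✓ · (2,5)1 3/5 ✓ · (2,6)2 2/4 ✓
Row 3: (3,1)1 5/5 ✓ · (3,2)1 7/7 ✓ · (3,5)1 2/3 ✓ · (3,7)2 2/2 ✓
Row 4: (4,1)1 5/5 ✓ · (4,2)1 6/6 ✓ · (4,3)1 4/4 ✓ · (4,7)2 1/2 ✓
Row 5: (5,1)1 5/5 ✓ · (5,2)1 6/6 ✓ · (5,4)1 3/3 ✓ · (5,6)1 2/3 ✓
Row 6: (6,1)1 5/5 ✓ · (6,2)1 6/6 ✓ · (6,4)1 4/4 ✓ · (6,5)1 5/5 ✓ · (6,7)1 3/3 ✓
Row 7: (7,1)1 3/3 ✓ · (7,2)1 4/4 ✓ · (7,3)1 4/4 ✓ · (7,4)1 3/3 ✓ · (7,6)1 3/3 ✓ · (7,7)1 2/2 ✓
All meet the threshold, so the configuration is stable.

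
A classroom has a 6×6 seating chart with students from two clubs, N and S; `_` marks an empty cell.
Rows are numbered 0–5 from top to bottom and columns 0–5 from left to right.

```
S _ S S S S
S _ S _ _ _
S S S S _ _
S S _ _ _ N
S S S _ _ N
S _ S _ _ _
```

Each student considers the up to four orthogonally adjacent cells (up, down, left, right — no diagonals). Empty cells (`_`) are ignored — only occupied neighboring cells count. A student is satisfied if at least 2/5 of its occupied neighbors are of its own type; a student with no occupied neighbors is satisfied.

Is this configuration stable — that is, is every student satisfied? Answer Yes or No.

Yes

Row 0: (0,0)S 1/1 ok · (0,2)S 2/2 ok · (0,3)S 2/2 ok · (0,4)S 2/2 ok · (0,5)S 1/1 ok
Row 1: (1,0)S 2/2 ok · (1,2)S 2/2 ok
Row 2: (2,0)S 3/3 ok · (2,1)S 3/3 ok · (2,2)S 3/3 ok · (2,3)S 1/1 ok
Row 3: (3,0)S 3/3 ok · (3,1)S 3/3 ok · (3,5)N 1/1 ok
Row 4: (4,0)S 3/3 ok · (4,1)S 3/3 ok · (4,2)S 2/2 ok · (4,5)N 1/1 ok
Row 5: (5,0)S 1/1 ok · (5,2)S 1/1 ok
All meet the threshold, so the configuration is stable.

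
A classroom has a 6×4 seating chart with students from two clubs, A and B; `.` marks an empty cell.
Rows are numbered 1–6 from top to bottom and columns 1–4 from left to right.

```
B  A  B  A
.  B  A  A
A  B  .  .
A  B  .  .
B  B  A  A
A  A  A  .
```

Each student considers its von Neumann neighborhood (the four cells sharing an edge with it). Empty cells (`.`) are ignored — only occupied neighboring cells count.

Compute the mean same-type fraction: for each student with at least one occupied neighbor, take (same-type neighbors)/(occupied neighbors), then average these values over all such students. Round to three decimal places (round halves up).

0.500

Row 1: (1,1)B 0/1 · (1,2)A 0/3 · (1,3)B 0/3 · (1,4)A 1/2
Row 2: (2,2)B 1/3 · (2,3)A 1/3 · (2,4)A 2/2
Row 3: (3,1)A 1/2 · (3,2)B 2/3
Row 4: (4,1)A 1/3 · (4,2)B 2/3
Row 5: (5,1)B 1/3 · (5,2)B 2/4 · (5,3)A 2/3 · (5,4)A 1/1
Row 6: (6,1)A 1/2 · (6,2)A 2/3 · (6,3)A 2/2
Sum over 18 students: 0/1 + 0/3 + 0/3 + 1/2 + 1/3 + 1/3 + 2/2 + 1/2 + 2/3 + 1/3 + 2/3 + 1/3 + 2/4 + 2/3 + 1/1 + 1/2 + 2/3 + 2/2 = 9; mean = 9 ÷ 18 = 1/2 = 0.5 → 0.500.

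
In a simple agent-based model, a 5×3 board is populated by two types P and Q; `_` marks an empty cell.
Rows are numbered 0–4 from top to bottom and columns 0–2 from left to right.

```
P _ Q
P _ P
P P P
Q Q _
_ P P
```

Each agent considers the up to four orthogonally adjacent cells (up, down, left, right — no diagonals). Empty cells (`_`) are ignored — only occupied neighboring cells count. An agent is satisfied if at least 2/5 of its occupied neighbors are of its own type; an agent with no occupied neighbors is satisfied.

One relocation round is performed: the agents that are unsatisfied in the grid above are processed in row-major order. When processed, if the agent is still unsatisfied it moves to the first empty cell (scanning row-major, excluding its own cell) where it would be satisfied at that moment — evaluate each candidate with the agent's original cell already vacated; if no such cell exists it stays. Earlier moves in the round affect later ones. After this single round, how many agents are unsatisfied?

Initially unsatisfied (in order): (0,2), (3,1).
  (0,2) → (4,0).
  (3,1): no empty cell satisfies it; stays.
Resulting grid:
P _ _
P _ P
P P P
Q Q _
Q P P
Unsatisfied now: (3,1), (4,1).

2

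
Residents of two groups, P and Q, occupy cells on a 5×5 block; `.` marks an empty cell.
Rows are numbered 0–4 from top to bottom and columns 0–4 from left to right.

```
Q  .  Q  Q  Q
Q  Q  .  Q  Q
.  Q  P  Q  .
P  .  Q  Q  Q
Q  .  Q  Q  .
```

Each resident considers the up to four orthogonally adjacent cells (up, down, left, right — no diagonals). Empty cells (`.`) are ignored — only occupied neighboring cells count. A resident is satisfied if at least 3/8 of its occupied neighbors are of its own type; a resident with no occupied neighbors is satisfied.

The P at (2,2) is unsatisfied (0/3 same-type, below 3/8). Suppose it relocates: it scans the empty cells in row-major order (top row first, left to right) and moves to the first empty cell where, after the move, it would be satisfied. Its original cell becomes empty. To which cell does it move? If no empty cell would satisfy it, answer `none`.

none

Vacating (2,2). Empty cells in order:
  (0,1): 0/3 same-type → still unsatisfied.
  (1,2): 0/3 same-type → still unsatisfied.
  (2,0): 1/3 same-type → still unsatisfied.
  (2,4): 0/3 same-type → still unsatisfied.
  (3,1): 1/3 same-type → still unsatisfied.
  (4,1): 0/2 same-type → still unsatisfied.
  (4,4): 0/2 same-type → still unsatisfied.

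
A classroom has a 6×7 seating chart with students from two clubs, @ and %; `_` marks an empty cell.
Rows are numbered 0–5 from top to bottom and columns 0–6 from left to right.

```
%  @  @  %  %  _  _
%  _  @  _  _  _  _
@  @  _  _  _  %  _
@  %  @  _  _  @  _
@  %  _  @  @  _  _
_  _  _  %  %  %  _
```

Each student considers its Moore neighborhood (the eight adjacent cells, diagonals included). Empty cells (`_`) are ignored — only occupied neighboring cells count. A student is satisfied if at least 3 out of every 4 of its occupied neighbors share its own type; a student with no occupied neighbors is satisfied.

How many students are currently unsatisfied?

(0,0)% 1/2 unhappy
(0,1)@ 2/4 unhappy
(0,2)@ 2/3 unhappy
(0,3)% 1/3 unhappy
(0,4)% 1/1 ok
(1,0)% 1/4 unhappy
(1,2)@ 3/4 ok
(2,0)@ 2/4 unhappy
(2,1)@ 4/6 unhappy
(2,5)% 0/1 unhappy
(3,0)@ 3/5 unhappy
(3,1)% 1/6 unhappy
(3,2)@ 2/4 unhappy
(3,5)@ 1/2 unhappy
(4,0)@ 1/3 unhappy
(4,1)% 1/4 unhappy
(4,3)@ 2/4 unhappy
(4,4)@ 2/5 unhappy
(5,3)% 1/3 unhappy
(5,4)% 2/4 unhappy
(5,5)% 1/2 unhappy
Unsatisfied: (0,0), (0,1), (0,2), (0,3), (1,0), (2,0), (2,1), (2,5), (3,0), (3,1), (3,2), (3,5), (4,0), (4,1), (4,3), (4,4), (5,3), (5,4), (5,5) — 19 in total.

19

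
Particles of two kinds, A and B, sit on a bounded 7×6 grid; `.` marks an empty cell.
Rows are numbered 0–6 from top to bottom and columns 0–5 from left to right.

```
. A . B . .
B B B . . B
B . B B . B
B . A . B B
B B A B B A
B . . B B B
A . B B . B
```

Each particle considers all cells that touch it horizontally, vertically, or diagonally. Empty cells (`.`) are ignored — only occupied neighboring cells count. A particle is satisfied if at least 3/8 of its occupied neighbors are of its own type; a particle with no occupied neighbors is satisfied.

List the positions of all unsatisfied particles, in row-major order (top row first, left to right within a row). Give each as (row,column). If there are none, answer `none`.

(0,1)A 0/3 unhappy
(0,3)B 1/1 ok
(1,0)B 2/3 ok
(1,1)B 4/5 ok
(1,2)B 4/5 ok
(1,5)B 1/1 ok
(2,0)B 3/3 ok
(2,2)B 3/4 ok
(2,3)B 3/4 ok
(2,5)B 3/3 ok
(3,0)B 3/3 ok
(3,2)A 1/5 unhappy
(3,4)B 5/6 ok
(3,5)B 3/4 ok
(4,0)B 3/3 ok
(4,1)B 3/5 ok
(4,2)A 1/4 unhappy
(4,3)B 4/6 ok
(4,4)B 6/7 ok
(4,5)A 0/5 unhappy
(5,0)B 2/3 ok
(5,3)B 5/6 ok
(5,4)B 6/7 ok
(5,5)B 3/4 ok
(6,0)A 0/1 unhappy
(6,2)B 2/2 ok
(6,3)B 3/3 ok
(6,5)B 2/2 ok

(0,1), (3,2), (4,2), (4,5), (6,0)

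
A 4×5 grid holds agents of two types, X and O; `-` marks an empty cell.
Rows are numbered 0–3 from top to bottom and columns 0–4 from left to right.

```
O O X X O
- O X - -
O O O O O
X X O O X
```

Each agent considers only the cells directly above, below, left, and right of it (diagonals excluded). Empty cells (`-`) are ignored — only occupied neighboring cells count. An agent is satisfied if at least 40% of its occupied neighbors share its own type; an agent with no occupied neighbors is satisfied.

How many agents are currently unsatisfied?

Row 0: (0,0)O 1/1 ✓ · (0,1)O 2/3 ✓ · (0,2)X 2/3 ✓ · (0,3)X 1/2 ✓ · (0,4)O 0/1 ✗
Row 1: (1,1)O 2/3 ✓ · (1,2)X 1/3 ✗
Row 2: (2,0)O 1/2 ✓ · (2,1)O 3/4 ✓ · (2,2)O 3/4 ✓ · (2,3)O 3/3 ✓ · (2,4)O 1/2 ✓
Row 3: (3,0)X 1/2 ✓ · (3,1)X 1/3 ✗ · (3,2)O 2/3 ✓ · (3,3)O 2/3 ✓ · (3,4)X 0/2 ✗
Unsatisfied: (0,4), (1,2), (3,1), (3,4) — 4 in total.

4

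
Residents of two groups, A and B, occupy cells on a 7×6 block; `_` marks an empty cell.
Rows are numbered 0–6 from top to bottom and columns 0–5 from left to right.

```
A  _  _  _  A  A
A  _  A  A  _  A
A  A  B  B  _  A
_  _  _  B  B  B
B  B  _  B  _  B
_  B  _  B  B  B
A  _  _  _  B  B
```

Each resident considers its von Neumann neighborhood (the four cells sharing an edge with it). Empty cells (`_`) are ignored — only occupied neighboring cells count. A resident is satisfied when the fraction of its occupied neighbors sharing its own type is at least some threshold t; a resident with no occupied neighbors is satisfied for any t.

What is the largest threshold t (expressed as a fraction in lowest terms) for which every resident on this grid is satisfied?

1/3

(0,0)A 1/1
(0,4)A 1/1
(0,5)A 2/2
(1,0)A 2/2
(1,2)A 1/2
(1,3)A 1/2
(1,5)A 2/2
(2,0)A 2/2
(2,1)A 1/2
(2,2)B 1/3
(2,3)B 2/3
(2,5)A 1/2
(3,3)B 3/3
(3,4)B 2/2
(3,5)B 2/3
(4,0)B 1/1
(4,1)B 2/2
(4,3)B 2/2
(4,5)B 2/2
(5,1)B 1/1
(5,3)B 2/2
(5,4)B 3/3
(5,5)B 3/3
(6,0)A — no occupied neighbors
(6,4)B 2/2
(6,5)B 2/2
The smallest same-type fraction is 1/3 at (2,2), which reduces to 1/3. Any threshold above that leaves this resident unsatisfied.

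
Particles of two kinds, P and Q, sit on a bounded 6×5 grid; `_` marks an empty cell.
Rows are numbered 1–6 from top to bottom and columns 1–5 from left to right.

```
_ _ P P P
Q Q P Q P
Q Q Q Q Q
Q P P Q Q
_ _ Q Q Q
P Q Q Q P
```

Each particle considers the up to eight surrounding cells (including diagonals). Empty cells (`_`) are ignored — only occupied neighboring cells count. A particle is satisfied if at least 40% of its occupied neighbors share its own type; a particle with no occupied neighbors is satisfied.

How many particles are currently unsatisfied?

Row 1: (1,3)P 2/4 ok · (1,4)P 4/5 ok · (1,5)P 2/3 ok
Row 2: (2,1)Q 3/3 ok · (2,2)Q 4/6 ok · (2,3)P 2/7 unhappy · (2,4)Q 3/8 unhappy · (2,5)P 2/5 ok
Row 3: (3,1)Q 4/5 ok · (3,2)Q 5/8 ok · (3,3)Q 5/8 ok · (3,4)Q 5/8 ok · (3,5)Q 4/5 ok
Row 4: (4,1)Q 2/3 ok · (4,2)P 1/6 unhappy · (4,3)P 1/7 unhappy · (4,4)Q 7/8 ok · (4,5)Q 5/5 ok
Row 5: (5,3)Q 5/7 ok · (5,4)Q 6/8 ok · (5,5)Q 4/5 ok
Row 6: (6,1)P 0/1 unhappy · (6,2)Q 2/3 ok · (6,3)Q 4/4 ok · (6,4)Q 4/5 ok · (6,5)P 0/3 unhappy
Unsatisfied: (2,3), (2,4), (4,2), (4,3), (6,1), (6,5) — 6 in total.

6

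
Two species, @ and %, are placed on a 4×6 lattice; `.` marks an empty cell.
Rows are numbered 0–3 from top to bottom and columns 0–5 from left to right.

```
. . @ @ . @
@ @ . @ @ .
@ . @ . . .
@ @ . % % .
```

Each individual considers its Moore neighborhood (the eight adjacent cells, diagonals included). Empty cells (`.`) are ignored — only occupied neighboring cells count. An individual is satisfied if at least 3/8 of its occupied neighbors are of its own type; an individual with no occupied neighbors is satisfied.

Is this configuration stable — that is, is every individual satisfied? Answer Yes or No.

(0,2)@ 3/3 satisfied
(0,3)@ 3/3 satisfied
(0,5)@ 1/1 satisfied
(1,0)@ 2/2 satisfied
(1,1)@ 4/4 satisfied
(1,3)@ 4/4 satisfied
(1,4)@ 3/3 satisfied
(2,0)@ 4/4 satisfied
(2,2)@ 3/4 satisfied
(3,0)@ 2/2 satisfied
(3,1)@ 3/3 satisfied
(3,3)% 1/2 satisfied
(3,4)% 1/1 satisfied
All meet the threshold, so the configuration is stable.

Yes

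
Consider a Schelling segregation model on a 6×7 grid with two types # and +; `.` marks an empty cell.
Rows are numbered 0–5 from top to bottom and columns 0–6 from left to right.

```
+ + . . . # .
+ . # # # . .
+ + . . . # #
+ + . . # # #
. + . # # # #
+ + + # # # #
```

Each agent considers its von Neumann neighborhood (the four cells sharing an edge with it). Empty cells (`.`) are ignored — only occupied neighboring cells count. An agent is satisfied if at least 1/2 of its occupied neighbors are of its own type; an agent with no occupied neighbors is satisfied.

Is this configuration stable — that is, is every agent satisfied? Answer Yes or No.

Yes

(0,0)+ 2/2 ok
(0,1)+ 1/1 ok
(0,5)# 0/0 ok
(1,0)+ 2/2 ok
(1,2)# 1/1 ok
(1,3)# 2/2 ok
(1,4)# 1/1 ok
(2,0)+ 3/3 ok
(2,1)+ 2/2 ok
(2,5)# 2/2 ok
(2,6)# 2/2 ok
(3,0)+ 2/2 ok
(3,1)+ 3/3 ok
(3,4)# 2/2 ok
(3,5)# 4/4 ok
(3,6)# 3/3 ok
(4,1)+ 2/2 ok
(4,3)# 2/2 ok
(4,4)# 4/4 ok
(4,5)# 4/4 ok
(4,6)# 3/3 ok
(5,0)+ 1/1 ok
(5,1)+ 3/3 ok
(5,2)+ 1/2 ok
(5,3)# 2/3 ok
(5,4)# 3/3 ok
(5,5)# 3/3 ok
(5,6)# 2/2 ok
All meet the threshold, so the configuration is stable.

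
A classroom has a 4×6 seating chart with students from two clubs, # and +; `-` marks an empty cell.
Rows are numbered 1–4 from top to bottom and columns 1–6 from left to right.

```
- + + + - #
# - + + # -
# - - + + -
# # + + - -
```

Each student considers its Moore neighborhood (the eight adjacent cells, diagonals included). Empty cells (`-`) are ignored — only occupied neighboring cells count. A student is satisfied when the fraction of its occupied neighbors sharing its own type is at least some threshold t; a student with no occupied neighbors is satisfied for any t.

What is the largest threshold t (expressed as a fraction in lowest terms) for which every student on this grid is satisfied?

(1,2)+ 2/3
(1,3)+ 4/4
(1,4)+ 3/4
(1,6)# 1/1
(2,1)# 1/2
(2,3)+ 5/5
(2,4)+ 5/6
(2,5)# 1/5
(3,1)# 3/3
(3,4)+ 5/6
(3,5)+ 3/4
(4,1)# 2/2
(4,2)# 2/3
(4,3)+ 2/3
(4,4)+ 3/3
The smallest same-type fraction is 1/5 at (2,5), which reduces to 1/5. Any threshold above that leaves this student unsatisfied.

1/5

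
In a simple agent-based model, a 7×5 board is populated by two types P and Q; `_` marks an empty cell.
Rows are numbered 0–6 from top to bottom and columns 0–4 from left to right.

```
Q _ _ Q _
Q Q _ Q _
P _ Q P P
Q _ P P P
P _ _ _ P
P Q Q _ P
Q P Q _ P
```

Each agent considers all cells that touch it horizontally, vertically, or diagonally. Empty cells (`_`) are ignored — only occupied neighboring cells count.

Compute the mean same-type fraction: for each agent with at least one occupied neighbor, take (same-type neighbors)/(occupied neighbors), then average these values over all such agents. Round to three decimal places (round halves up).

0.628

Row 0: (0,0)Q 2/2 · (0,3)Q 1/1
Row 1: (1,0)Q 2/3 · (1,1)Q 3/4 · (1,3)Q 2/4
Row 2: (2,0)P 0/3 · (2,2)Q 2/5 · (2,3)P 4/6 · (2,4)P 3/4
Row 3: (3,0)Q 0/2 · (3,2)P 2/3 · (3,3)P 5/6 · (3,4)P 4/4
Row 4: (4,0)P 1/3 · (4,4)P 3/3
Row 5: (5,0)P 2/4 · (5,1)Q 3/6 · (5,2)Q 2/3 · (5,4)P 2/2
Row 6: (6,0)Q 1/3 · (6,1)P 1/5 · (6,2)Q 2/3 · (6,4)P 1/1
Sum over 23 agents: 2/2 + 1/1 + 2/3 + 3/4 + 2/4 + 0/3 + 2/5 + 4/6 + 3/4 + 0/2 + 2/3 + 5/6 + 4/4 + 1/3 + 3/3 + 2/4 + 3/6 + 2/3 + 2/2 + 1/3 + 1/5 + 2/3 + 1/1 = 433/30; mean = 433/30 ÷ 23 = 433/690 = 0.627536… → 0.628.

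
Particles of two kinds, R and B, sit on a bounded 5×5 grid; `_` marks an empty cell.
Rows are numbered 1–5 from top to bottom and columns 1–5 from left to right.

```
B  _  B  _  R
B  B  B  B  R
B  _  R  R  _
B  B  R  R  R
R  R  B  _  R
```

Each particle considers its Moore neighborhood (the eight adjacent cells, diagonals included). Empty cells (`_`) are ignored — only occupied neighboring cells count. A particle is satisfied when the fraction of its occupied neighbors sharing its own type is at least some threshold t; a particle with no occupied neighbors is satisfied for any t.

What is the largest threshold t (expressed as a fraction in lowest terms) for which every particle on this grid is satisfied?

1/4

Row 1: (1,1)B 2/2 · (1,3)B 3/3 · (1,5)R 1/2
Row 2: (2,1)B 3/3 · (2,2)B 5/6 · (2,3)B 3/5 · (2,4)B 2/6 · (2,5)R 2/3
Row 3: (3,1)B 4/4 · (3,3)R 3/7 · (3,4)R 5/7
Row 4: (4,1)B 2/4 · (4,2)B 3/7 · (4,3)R 4/6 · (4,4)R 5/6 · (4,5)R 3/3
Row 5: (5,1)R 1/3 · (5,2)R 2/5 · (5,3)B 1/4 · (5,5)R 2/2
The smallest same-type fraction is 1/4 at (5,3), which reduces to 1/4. Any threshold above that leaves this particle unsatisfied.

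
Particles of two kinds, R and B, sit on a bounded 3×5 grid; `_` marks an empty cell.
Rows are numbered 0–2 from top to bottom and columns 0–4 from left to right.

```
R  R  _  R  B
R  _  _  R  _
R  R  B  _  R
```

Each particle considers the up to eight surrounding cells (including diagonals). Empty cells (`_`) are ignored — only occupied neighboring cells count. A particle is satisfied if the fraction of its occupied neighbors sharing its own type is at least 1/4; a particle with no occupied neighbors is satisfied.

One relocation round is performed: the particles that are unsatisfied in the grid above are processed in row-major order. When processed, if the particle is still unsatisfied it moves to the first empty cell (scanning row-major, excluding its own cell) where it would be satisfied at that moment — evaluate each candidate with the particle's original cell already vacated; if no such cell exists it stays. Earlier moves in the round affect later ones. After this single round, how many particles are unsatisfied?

0

Initially unsatisfied (in order): (0,4), (2,2).
  (0,4) → (2,3).
  (2,2): now satisfied by earlier moves; stays.
Resulting grid:
R R _ R _
R _ _ R _
R R B B R
All satisfied now.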